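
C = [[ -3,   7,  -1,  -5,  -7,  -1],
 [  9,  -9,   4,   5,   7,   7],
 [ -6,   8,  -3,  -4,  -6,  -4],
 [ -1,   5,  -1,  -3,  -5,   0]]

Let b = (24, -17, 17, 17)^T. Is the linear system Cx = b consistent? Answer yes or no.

Row reduce the augmented matrix [C | b].
R2 ← R2 + (3)·R1: [0, 12, 1, -10, -14, 4, 55]
R3 ← R3 − (2)·R1: [0, -6, -1, 6, 8, -2, -31]
R4 ← R4 − (1/3)·R1: [0, 8/3, -2/3, -4/3, -8/3, 1/3, 9]
R3 ← R3 + (1/2)·R2: [0, 0, -1/2, 1, 1, 0, -7/2]
R4 ← R4 − (2/9)·R2: [0, 0, -8/9, 8/9, 4/9, -5/9, -29/9]
R4 ← R4 − (16/9)·R3: [0, 0, 0, -8/9, -4/3, -5/9, 3]
The echelon form has 4 nonzero rows, and every pivot lies in the first 6 columns, so rank(C) = rank([C|b]) = 4.
The system is consistent.

yes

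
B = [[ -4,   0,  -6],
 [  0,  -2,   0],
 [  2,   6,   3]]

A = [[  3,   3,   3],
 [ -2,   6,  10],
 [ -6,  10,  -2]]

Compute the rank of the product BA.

2

First compute BA:
[[ 24, -72,   0],
 [  4, -12, -20],
 [-24,  72,  60]]
Now row reduce the product.
R2 ← R2 − (1/6)·R1: [0, 0, -20]
R3 ← R3 + R1: [0, 0, 60]
R3 ← R3 + (3)·R2: [0, 0, 0]
2 nonzero rows, so rank(BA) = 2.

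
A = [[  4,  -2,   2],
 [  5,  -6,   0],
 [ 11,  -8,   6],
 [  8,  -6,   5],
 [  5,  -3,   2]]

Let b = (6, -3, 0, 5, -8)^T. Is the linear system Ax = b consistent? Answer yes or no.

no

Row reduce the augmented matrix [A | b].
R2 ← R2 − (5/4)·R1: [0, -7/2, -5/2, -21/2]
R3 ← R3 − (11/4)·R1: [0, -5/2, 1/2, -33/2]
R4 ← R4 − (2)·R1: [0, -2, 1, -7]
R5 ← R5 − (5/4)·R1: [0, -1/2, -1/2, -31/2]
R3 ← R3 − (5/7)·R2: [0, 0, 16/7, -9]
R4 ← R4 − (4/7)·R2: [0, 0, 17/7, -1]
R5 ← R5 − (1/7)·R2: [0, 0, -1/7, -14]
R4 ← R4 − (17/16)·R3: [0, 0, 0, 137/16]
R5 ← R5 + (1/16)·R3: [0, 0, 0, -233/16]
R5 ← R5 + (233/137)·R4: [0, 0, 0, 0]
The echelon form has 4 nonzero rows; the last pivot sits in the augmented column, so rank(A) = 3 but rank([A|b]) = 4.
Since the ranks differ, the system is inconsistent.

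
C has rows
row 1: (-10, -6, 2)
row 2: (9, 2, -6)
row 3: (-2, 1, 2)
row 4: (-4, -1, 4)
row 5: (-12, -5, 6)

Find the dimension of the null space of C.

Row reduce to echelon form.
R2 ← R2 + (9/10)·R1: [0, -17/5, -21/5]
R3 ← R3 − (1/5)·R1: [0, 11/5, 8/5]
R4 ← R4 − (2/5)·R1: [0, 7/5, 16/5]
R5 ← R5 − (6/5)·R1: [0, 11/5, 18/5]
R3 ← R3 + (11/17)·R2: [0, 0, -19/17]
R4 ← R4 + (7/17)·R2: [0, 0, 25/17]
R5 ← R5 + (11/17)·R2: [0, 0, 15/17]
R4 ← R4 + (25/19)·R3: [0, 0, 0]
R5 ← R5 + (15/19)·R3: [0, 0, 0]
3 nonzero rows, so rank(C) = 3.
C has 3 columns; by rank–nullity, nullity = 3 − 3 = 0.

0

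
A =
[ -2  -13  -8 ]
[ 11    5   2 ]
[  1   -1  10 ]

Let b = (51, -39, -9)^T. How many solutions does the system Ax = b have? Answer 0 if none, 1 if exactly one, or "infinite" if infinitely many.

Row reduce the augmented matrix [A | b].
R2 ← R2 + (11/2)·R1: [0, -133/2, -42, 483/2]
R3 ← R3 + (1/2)·R1: [0, -15/2, 6, 33/2]
R3 ← R3 − (15/133)·R2: [0, 0, 204/19, -204/19]
The echelon form has 3 nonzero rows, and every pivot lies in the first 3 columns, so rank(A) = rank([A|b]) = 3.
The system is consistent.
rank = 3 = number of unknowns, so the solution is unique.

1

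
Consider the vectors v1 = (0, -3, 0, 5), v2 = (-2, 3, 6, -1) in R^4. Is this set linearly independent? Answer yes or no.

yes

Form the matrix with these vectors as rows and row reduce.
Swap R1 ↔ R2
2 nonzero rows, so the 2 vectors span a space of dimension 2.
Since 2 = 2, the vectors are linearly independent.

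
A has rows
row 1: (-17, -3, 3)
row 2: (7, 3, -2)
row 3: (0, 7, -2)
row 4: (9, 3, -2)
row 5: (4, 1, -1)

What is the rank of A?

3

Row reduce to echelon form.
R2 ← R2 + (7/17)·R1: [0, 30/17, -13/17]
R4 ← R4 + (9/17)·R1: [0, 24/17, -7/17]
R5 ← R5 + (4/17)·R1: [0, 5/17, -5/17]
R3 ← R3 − (119/30)·R2: [0, 0, 31/30]
R4 ← R4 − (4/5)·R2: [0, 0, 1/5]
R5 ← R5 − (1/6)·R2: [0, 0, -1/6]
R4 ← R4 − (6/31)·R3: [0, 0, 0]
R5 ← R5 + (5/31)·R3: [0, 0, 0]
Echelon form has 3 nonzero rows, so rank(A) = 3.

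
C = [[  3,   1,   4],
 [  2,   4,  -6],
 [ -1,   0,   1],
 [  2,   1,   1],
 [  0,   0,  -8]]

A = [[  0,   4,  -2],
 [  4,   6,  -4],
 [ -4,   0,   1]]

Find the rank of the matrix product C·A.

2

First compute CA:
[[-12,  18,  -6],
 [ 40,  32, -26],
 [ -4,  -4,   3],
 [  0,  14,  -7],
 [ 32,   0,  -8]]
Now row reduce the product.
R2 ← R2 + (10/3)·R1: [0, 92, -46]
R3 ← R3 − (1/3)·R1: [0, -10, 5]
R5 ← R5 + (8/3)·R1: [0, 48, -24]
R3 ← R3 + (5/46)·R2: [0, 0, 0]
R4 ← R4 − (7/46)·R2: [0, 0, 0]
R5 ← R5 − (12/23)·R2: [0, 0, 0]
2 nonzero rows, so rank(CA) = 2.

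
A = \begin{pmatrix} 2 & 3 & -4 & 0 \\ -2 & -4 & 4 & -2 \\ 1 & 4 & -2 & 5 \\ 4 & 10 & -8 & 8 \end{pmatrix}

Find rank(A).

2

Row reduce to echelon form.
R2 ← R2 + R1: [0, -1, 0, -2]
R3 ← R3 − (1/2)·R1: [0, 5/2, 0, 5]
R4 ← R4 − (2)·R1: [0, 4, 0, 8]
R3 ← R3 + (5/2)·R2: [0, 0, 0, 0]
R4 ← R4 + (4)·R2: [0, 0, 0, 0]
Echelon form has 2 nonzero rows, so rank(A) = 2.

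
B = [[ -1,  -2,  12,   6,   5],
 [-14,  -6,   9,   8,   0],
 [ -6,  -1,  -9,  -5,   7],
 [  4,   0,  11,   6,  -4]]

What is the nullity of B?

2

Row reduce to echelon form.
R2 ← R2 − (14)·R1: [0, 22, -159, -76, -70]
R3 ← R3 − (6)·R1: [0, 11, -81, -41, -23]
R4 ← R4 + (4)·R1: [0, -8, 59, 30, 16]
R3 ← R3 − (1/2)·R2: [0, 0, -3/2, -3, 12]
R4 ← R4 + (4/11)·R2: [0, 0, 13/11, 26/11, -104/11]
R4 ← R4 + (26/33)·R3: [0, 0, 0, 0, 0]
3 nonzero rows, so rank(B) = 3.
B has 5 columns; by rank–nullity, nullity = 5 − 3 = 2.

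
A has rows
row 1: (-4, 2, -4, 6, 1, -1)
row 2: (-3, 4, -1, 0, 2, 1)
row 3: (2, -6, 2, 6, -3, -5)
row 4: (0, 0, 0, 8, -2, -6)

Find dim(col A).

Row reduce to echelon form.
R2 ← R2 − (3/4)·R1: [0, 5/2, 2, -9/2, 5/4, 7/4]
R3 ← R3 + (1/2)·R1: [0, -5, 0, 9, -5/2, -11/2]
R3 ← R3 + (2)·R2: [0, 0, 4, 0, 0, -2]
Echelon form has 4 nonzero rows, so rank(A) = 4.
The column space has dimension equal to the rank: 4.

4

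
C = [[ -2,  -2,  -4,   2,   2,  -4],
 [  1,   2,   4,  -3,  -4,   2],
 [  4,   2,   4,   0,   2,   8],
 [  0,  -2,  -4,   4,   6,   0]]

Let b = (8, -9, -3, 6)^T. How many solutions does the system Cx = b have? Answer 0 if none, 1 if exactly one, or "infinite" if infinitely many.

Row reduce the augmented matrix [C | b].
R2 ← R2 + (1/2)·R1: [0, 1, 2, -2, -3, 0, -5]
R3 ← R3 + (2)·R1: [0, -2, -4, 4, 6, 0, 13]
R3 ← R3 + (2)·R2: [0, 0, 0, 0, 0, 0, 3]
R4 ← R4 + (2)·R2: [0, 0, 0, 0, 0, 0, -4]
R4 ← R4 + (4/3)·R3: [0, 0, 0, 0, 0, 0, 0]
The echelon form has 3 nonzero rows; the last pivot sits in the augmented column, so rank(C) = 2 but rank([C|b]) = 3.
Since the ranks differ, the system is inconsistent.
It has no solutions.

0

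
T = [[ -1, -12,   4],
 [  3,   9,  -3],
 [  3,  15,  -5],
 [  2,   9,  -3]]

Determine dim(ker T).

Row reduce to echelon form.
R2 ← R2 + (3)·R1: [0, -27, 9]
R3 ← R3 + (3)·R1: [0, -21, 7]
R4 ← R4 + (2)·R1: [0, -15, 5]
R3 ← R3 − (7/9)·R2: [0, 0, 0]
R4 ← R4 − (5/9)·R2: [0, 0, 0]
2 nonzero rows, so rank(T) = 2.
T has 3 columns; by rank–nullity, nullity = 3 − 2 = 1.

1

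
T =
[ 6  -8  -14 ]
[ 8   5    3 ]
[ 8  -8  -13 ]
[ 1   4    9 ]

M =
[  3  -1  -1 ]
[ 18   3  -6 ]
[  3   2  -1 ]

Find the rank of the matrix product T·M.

2

First compute TM:
[[-168, -58,  56],
 [123,  13, -41],
 [-159, -58,  53],
 [102,  29, -34]]
Now row reduce the product.
R2 ← R2 + (41/56)·R1: [0, -825/28, 0]
R3 ← R3 − (53/56)·R1: [0, -87/28, 0]
R4 ← R4 + (17/28)·R1: [0, -87/14, 0]
R3 ← R3 − (29/275)·R2: [0, 0, 0]
R4 ← R4 − (58/275)·R2: [0, 0, 0]
2 nonzero rows, so rank(TM) = 2.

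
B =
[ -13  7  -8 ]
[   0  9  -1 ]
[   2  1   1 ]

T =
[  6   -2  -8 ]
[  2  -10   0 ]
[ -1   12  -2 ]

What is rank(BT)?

First compute BT:
[[-56, -140, 120],
 [ 19, -102,   2],
 [ 13,  -2, -18]]
Now row reduce the product.
R2 ← R2 + (19/56)·R1: [0, -299/2, 299/7]
R3 ← R3 + (13/56)·R1: [0, -69/2, 69/7]
R3 ← R3 − (3/13)·R2: [0, 0, 0]
2 nonzero rows, so rank(BT) = 2.

2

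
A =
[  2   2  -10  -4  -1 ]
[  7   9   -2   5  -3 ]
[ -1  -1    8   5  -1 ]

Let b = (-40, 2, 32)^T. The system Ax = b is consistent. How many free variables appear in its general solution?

Row reduce the augmented matrix [A | b].
R2 ← R2 − (7/2)·R1: [0, 2, 33, 19, 1/2, 142]
R3 ← R3 + (1/2)·R1: [0, 0, 3, 3, -3/2, 12]
The echelon form has 3 nonzero rows, and every pivot lies in the first 5 columns, so rank(A) = rank([A|b]) = 3.
The system is consistent.
Free variables = (unknowns) − (rank) = 5 − 3 = 2.

2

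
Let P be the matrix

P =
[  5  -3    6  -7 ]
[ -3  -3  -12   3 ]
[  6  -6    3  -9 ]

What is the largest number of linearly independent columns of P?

Row reduce to echelon form.
R2 ← R2 + (3/5)·R1: [0, -24/5, -42/5, -6/5]
R3 ← R3 − (6/5)·R1: [0, -12/5, -21/5, -3/5]
R3 ← R3 − (1/2)·R2: [0, 0, 0, 0]
Echelon form has 2 nonzero rows, so rank(P) = 2.
The rank gives the maximum number of linearly independent columns: 2.

2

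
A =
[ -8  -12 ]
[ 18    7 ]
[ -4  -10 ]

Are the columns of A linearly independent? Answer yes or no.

Row reduce A to echelon form.
R2 ← R2 + (9/4)·R1: [0, -20]
R3 ← R3 − (1/2)·R1: [0, -4]
R3 ← R3 − (1/5)·R2: [0, 0]
2 pivots among 2 columns.
Every column is a pivot column, so the columns are linearly independent.

yes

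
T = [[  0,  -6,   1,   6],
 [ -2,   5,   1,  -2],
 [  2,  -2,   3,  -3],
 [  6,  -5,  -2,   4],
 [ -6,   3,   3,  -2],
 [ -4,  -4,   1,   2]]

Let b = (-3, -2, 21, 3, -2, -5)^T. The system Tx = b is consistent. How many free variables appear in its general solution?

Row reduce the augmented matrix [T | b].
Swap R1 ↔ R2
R3 ← R3 + R1: [0, 3, 4, -5, 19]
R4 ← R4 + (3)·R1: [0, 10, 1, -2, -3]
R5 ← R5 − (3)·R1: [0, -12, 0, 4, 4]
R6 ← R6 − (2)·R1: [0, -14, -1, 6, -1]
R3 ← R3 + (1/2)·R2: [0, 0, 9/2, -2, 35/2]
R4 ← R4 + (5/3)·R2: [0, 0, 8/3, 8, -8]
R5 ← R5 − (2)·R2: [0, 0, -2, -8, 10]
R6 ← R6 − (7/3)·R2: [0, 0, -10/3, -8, 6]
R4 ← R4 − (16/27)·R3: [0, 0, 0, 248/27, -496/27]
R5 ← R5 + (4/9)·R3: [0, 0, 0, -80/9, 160/9]
R6 ← R6 + (20/27)·R3: [0, 0, 0, -256/27, 512/27]
R5 ← R5 + (30/31)·R4: [0, 0, 0, 0, 0]
R6 ← R6 + (32/31)·R4: [0, 0, 0, 0, 0]
The echelon form has 4 nonzero rows, and every pivot lies in the first 4 columns, so rank(T) = rank([T|b]) = 4.
The system is consistent.
Free variables = (unknowns) − (rank) = 4 − 4 = 0.

0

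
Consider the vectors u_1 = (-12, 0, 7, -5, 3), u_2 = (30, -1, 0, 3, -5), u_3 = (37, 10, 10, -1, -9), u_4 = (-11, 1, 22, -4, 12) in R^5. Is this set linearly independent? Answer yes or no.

yes

Form the matrix with these vectors as rows and row reduce.
R2 ← R2 + (5/2)·R1: [0, -1, 35/2, -19/2, 5/2]
R3 ← R3 + (37/12)·R1: [0, 10, 379/12, -197/12, 1/4]
R4 ← R4 − (11/12)·R1: [0, 1, 187/12, 7/12, 37/4]
R3 ← R3 + (10)·R2: [0, 0, 2479/12, -1337/12, 101/4]
R4 ← R4 + R2: [0, 0, 397/12, -107/12, 47/4]
R4 ← R4 − (397/2479)·R3: [0, 0, 0, 22128/2479, 19104/2479]
4 nonzero rows, so the 4 vectors span a space of dimension 4.
Since 4 = 4, the vectors are linearly independent.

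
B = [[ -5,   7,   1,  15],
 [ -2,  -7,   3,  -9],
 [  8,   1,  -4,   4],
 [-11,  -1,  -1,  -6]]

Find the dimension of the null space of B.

Row reduce to echelon form.
R2 ← R2 − (2/5)·R1: [0, -49/5, 13/5, -15]
R3 ← R3 + (8/5)·R1: [0, 61/5, -12/5, 28]
R4 ← R4 − (11/5)·R1: [0, -82/5, -16/5, -39]
R3 ← R3 + (61/49)·R2: [0, 0, 41/49, 457/49]
R4 ← R4 − (82/49)·R2: [0, 0, -370/49, -681/49]
R4 ← R4 + (370/41)·R3: [0, 0, 0, 2881/41]
4 nonzero rows, so rank(B) = 4.
B has 4 columns; by rank–nullity, nullity = 4 − 4 = 0.

0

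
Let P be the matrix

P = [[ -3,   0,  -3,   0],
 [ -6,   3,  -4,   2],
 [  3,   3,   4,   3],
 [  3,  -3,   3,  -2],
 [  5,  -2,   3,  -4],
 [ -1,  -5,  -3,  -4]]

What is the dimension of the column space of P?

Row reduce to echelon form.
R2 ← R2 − (2)·R1: [0, 3, 2, 2]
R3 ← R3 + R1: [0, 3, 1, 3]
R4 ← R4 + R1: [0, -3, 0, -2]
R5 ← R5 + (5/3)·R1: [0, -2, -2, -4]
R6 ← R6 − (1/3)·R1: [0, -5, -2, -4]
R3 ← R3 − R2: [0, 0, -1, 1]
R4 ← R4 + R2: [0, 0, 2, 0]
R5 ← R5 + (2/3)·R2: [0, 0, -2/3, -8/3]
R6 ← R6 + (5/3)·R2: [0, 0, 4/3, -2/3]
R4 ← R4 + (2)·R3: [0, 0, 0, 2]
R5 ← R5 − (2/3)·R3: [0, 0, 0, -10/3]
R6 ← R6 + (4/3)·R3: [0, 0, 0, 2/3]
R5 ← R5 + (5/3)·R4: [0, 0, 0, 0]
R6 ← R6 − (1/3)·R4: [0, 0, 0, 0]
Echelon form has 4 nonzero rows, so rank(P) = 4.
The column space has dimension equal to the rank: 4.

4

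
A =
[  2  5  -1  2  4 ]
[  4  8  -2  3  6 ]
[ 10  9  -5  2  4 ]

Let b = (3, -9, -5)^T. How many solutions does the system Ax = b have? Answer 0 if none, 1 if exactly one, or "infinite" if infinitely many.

Row reduce the augmented matrix [A | b].
R2 ← R2 − (2)·R1: [0, -2, 0, -1, -2, -15]
R3 ← R3 − (5)·R1: [0, -16, 0, -8, -16, -20]
R3 ← R3 − (8)·R2: [0, 0, 0, 0, 0, 100]
The echelon form has 3 nonzero rows; the last pivot sits in the augmented column, so rank(A) = 2 but rank([A|b]) = 3.
Since the ranks differ, the system is inconsistent.
It has no solutions.

0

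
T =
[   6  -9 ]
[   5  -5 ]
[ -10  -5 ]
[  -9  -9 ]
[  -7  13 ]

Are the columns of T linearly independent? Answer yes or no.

yes

Row reduce T to echelon form.
R2 ← R2 − (5/6)·R1: [0, 5/2]
R3 ← R3 + (5/3)·R1: [0, -20]
R4 ← R4 + (3/2)·R1: [0, -45/2]
R5 ← R5 + (7/6)·R1: [0, 5/2]
R3 ← R3 + (8)·R2: [0, 0]
R4 ← R4 + (9)·R2: [0, 0]
R5 ← R5 − R2: [0, 0]
2 pivots among 2 columns.
Every column is a pivot column, so the columns are linearly independent.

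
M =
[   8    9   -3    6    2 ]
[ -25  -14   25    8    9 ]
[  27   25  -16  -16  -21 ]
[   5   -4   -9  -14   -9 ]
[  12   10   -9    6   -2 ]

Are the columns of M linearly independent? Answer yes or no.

yes

Row reduce M to echelon form.
R2 ← R2 + (25/8)·R1: [0, 113/8, 125/8, 107/4, 61/4]
R3 ← R3 − (27/8)·R1: [0, -43/8, -47/8, -145/4, -111/4]
R4 ← R4 − (5/8)·R1: [0, -77/8, -57/8, -71/4, -41/4]
R5 ← R5 − (3/2)·R1: [0, -7/2, -9/2, -3, -5]
R3 ← R3 + (43/113)·R2: [0, 0, 8/113, -2946/113, -2480/113]
R4 ← R4 + (77/113)·R2: [0, 0, 398/113, 54/113, 16/113]
R5 ← R5 + (28/113)·R2: [0, 0, -71/113, 410/113, -138/113]
R4 ← R4 − (199/4)·R3: [0, 0, 0, 2595/2, 1092]
R5 ← R5 + (71/8)·R3: [0, 0, 0, -911/4, -196]
R5 ← R5 + (911/5190)·R4: [0, 0, 0, 0, -3738/865]
5 pivots among 5 columns.
Every column is a pivot column, so the columns are linearly independent.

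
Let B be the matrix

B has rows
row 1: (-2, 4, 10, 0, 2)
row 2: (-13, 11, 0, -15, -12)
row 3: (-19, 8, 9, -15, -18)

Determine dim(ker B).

Row reduce to echelon form.
R2 ← R2 − (13/2)·R1: [0, -15, -65, -15, -25]
R3 ← R3 − (19/2)·R1: [0, -30, -86, -15, -37]
R3 ← R3 − (2)·R2: [0, 0, 44, 15, 13]
3 nonzero rows, so rank(B) = 3.
B has 5 columns; by rank–nullity, nullity = 5 − 3 = 2.

2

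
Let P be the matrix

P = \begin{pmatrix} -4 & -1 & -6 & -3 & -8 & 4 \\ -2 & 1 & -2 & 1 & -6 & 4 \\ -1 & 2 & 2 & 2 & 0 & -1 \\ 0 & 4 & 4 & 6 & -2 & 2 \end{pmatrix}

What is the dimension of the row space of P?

Row reduce to echelon form.
R2 ← R2 − (1/2)·R1: [0, 3/2, 1, 5/2, -2, 2]
R3 ← R3 − (1/4)·R1: [0, 9/4, 7/2, 11/4, 2, -2]
R3 ← R3 − (3/2)·R2: [0, 0, 2, -1, 5, -5]
R4 ← R4 − (8/3)·R2: [0, 0, 4/3, -2/3, 10/3, -10/3]
R4 ← R4 − (2/3)·R3: [0, 0, 0, 0, 0, 0]
Echelon form has 3 nonzero rows, so rank(P) = 3.
The row space has dimension equal to the rank: 3.

3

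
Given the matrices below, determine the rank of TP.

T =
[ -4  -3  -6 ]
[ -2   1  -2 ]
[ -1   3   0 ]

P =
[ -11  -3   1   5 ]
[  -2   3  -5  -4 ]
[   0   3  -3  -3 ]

First compute TP:
[[ 50, -15,  29,  10],
 [ 20,   3,  -1,  -8],
 [  5,  12, -16, -17]]
Now row reduce the product.
R2 ← R2 − (2/5)·R1: [0, 9, -63/5, -12]
R3 ← R3 − (1/10)·R1: [0, 27/2, -189/10, -18]
R3 ← R3 − (3/2)·R2: [0, 0, 0, 0]
2 nonzero rows, so rank(TP) = 2.

2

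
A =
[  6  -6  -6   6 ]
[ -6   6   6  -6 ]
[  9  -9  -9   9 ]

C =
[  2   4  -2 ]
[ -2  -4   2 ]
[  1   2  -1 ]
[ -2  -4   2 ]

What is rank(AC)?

1

First compute AC:
[[  6,  12,  -6],
 [ -6, -12,   6],
 [  9,  18,  -9]]
Now row reduce the product.
R2 ← R2 + R1: [0, 0, 0]
R3 ← R3 − (3/2)·R1: [0, 0, 0]
1 nonzero row, so rank(AC) = 1.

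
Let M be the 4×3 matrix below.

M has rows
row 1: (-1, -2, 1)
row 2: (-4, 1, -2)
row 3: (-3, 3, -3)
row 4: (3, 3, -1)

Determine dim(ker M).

1

Row reduce to echelon form.
R2 ← R2 − (4)·R1: [0, 9, -6]
R3 ← R3 − (3)·R1: [0, 9, -6]
R4 ← R4 + (3)·R1: [0, -3, 2]
R3 ← R3 − R2: [0, 0, 0]
R4 ← R4 + (1/3)·R2: [0, 0, 0]
2 nonzero rows, so rank(M) = 2.
M has 3 columns; by rank–nullity, nullity = 3 − 2 = 1.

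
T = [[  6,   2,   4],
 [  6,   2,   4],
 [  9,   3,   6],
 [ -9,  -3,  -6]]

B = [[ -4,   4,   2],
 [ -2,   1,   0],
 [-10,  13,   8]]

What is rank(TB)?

First compute TB:
[[-68,  78,  44],
 [-68,  78,  44],
 [-102, 117,  66],
 [102, -117, -66]]
Now row reduce the product.
R2 ← R2 − R1: [0, 0, 0]
R3 ← R3 − (3/2)·R1: [0, 0, 0]
R4 ← R4 + (3/2)·R1: [0, 0, 0]
1 nonzero row, so rank(TB) = 1.

1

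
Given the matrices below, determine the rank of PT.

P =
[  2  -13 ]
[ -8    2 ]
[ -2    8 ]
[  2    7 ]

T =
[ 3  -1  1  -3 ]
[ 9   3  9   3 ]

First compute PT:
[[-111, -41, -115, -45],
 [ -6,  14,  10,  30],
 [ 66,  26,  70,  30],
 [ 69,  19,  65,  15]]
Now row reduce the product.
R2 ← R2 − (2/37)·R1: [0, 600/37, 600/37, 1200/37]
R3 ← R3 + (22/37)·R1: [0, 60/37, 60/37, 120/37]
R4 ← R4 + (23/37)·R1: [0, -240/37, -240/37, -480/37]
R3 ← R3 − (1/10)·R2: [0, 0, 0, 0]
R4 ← R4 + (2/5)·R2: [0, 0, 0, 0]
2 nonzero rows, so rank(PT) = 2.

2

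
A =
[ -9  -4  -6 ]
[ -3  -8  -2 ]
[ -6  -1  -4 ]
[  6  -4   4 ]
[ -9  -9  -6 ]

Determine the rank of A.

Row reduce to echelon form.
R2 ← R2 − (1/3)·R1: [0, -20/3, 0]
R3 ← R3 − (2/3)·R1: [0, 5/3, 0]
R4 ← R4 + (2/3)·R1: [0, -20/3, 0]
R5 ← R5 − R1: [0, -5, 0]
R3 ← R3 + (1/4)·R2: [0, 0, 0]
R4 ← R4 − R2: [0, 0, 0]
R5 ← R5 − (3/4)·R2: [0, 0, 0]
Echelon form has 2 nonzero rows, so rank(A) = 2.

2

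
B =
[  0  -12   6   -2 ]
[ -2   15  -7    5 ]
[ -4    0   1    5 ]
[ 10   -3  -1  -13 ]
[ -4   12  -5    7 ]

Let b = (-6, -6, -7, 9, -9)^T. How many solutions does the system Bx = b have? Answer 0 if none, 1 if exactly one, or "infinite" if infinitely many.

Row reduce the augmented matrix [B | b].
Swap R1 ↔ R2
R3 ← R3 − (2)·R1: [0, -30, 15, -5, 5]
R4 ← R4 + (5)·R1: [0, 72, -36, 12, -21]
R5 ← R5 − (2)·R1: [0, -18, 9, -3, 3]
R3 ← R3 − (5/2)·R2: [0, 0, 0, 0, 20]
R4 ← R4 + (6)·R2: [0, 0, 0, 0, -57]
R5 ← R5 − (3/2)·R2: [0, 0, 0, 0, 12]
R4 ← R4 + (57/20)·R3: [0, 0, 0, 0, 0]
R5 ← R5 − (3/5)·R3: [0, 0, 0, 0, 0]
The echelon form has 3 nonzero rows; the last pivot sits in the augmented column, so rank(B) = 2 but rank([B|b]) = 3.
Since the ranks differ, the system is inconsistent.
It has no solutions.

0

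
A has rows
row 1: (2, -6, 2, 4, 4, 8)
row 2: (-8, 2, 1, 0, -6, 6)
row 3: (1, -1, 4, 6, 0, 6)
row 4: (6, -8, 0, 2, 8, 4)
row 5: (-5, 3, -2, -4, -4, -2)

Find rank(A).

3

Row reduce to echelon form.
R2 ← R2 + (4)·R1: [0, -22, 9, 16, 10, 38]
R3 ← R3 − (1/2)·R1: [0, 2, 3, 4, -2, 2]
R4 ← R4 − (3)·R1: [0, 10, -6, -10, -4, -20]
R5 ← R5 + (5/2)·R1: [0, -12, 3, 6, 6, 18]
R3 ← R3 + (1/11)·R2: [0, 0, 42/11, 60/11, -12/11, 60/11]
R4 ← R4 + (5/11)·R2: [0, 0, -21/11, -30/11, 6/11, -30/11]
R5 ← R5 − (6/11)·R2: [0, 0, -21/11, -30/11, 6/11, -30/11]
R4 ← R4 + (1/2)·R3: [0, 0, 0, 0, 0, 0]
R5 ← R5 + (1/2)·R3: [0, 0, 0, 0, 0, 0]
Echelon form has 3 nonzero rows, so rank(A) = 3.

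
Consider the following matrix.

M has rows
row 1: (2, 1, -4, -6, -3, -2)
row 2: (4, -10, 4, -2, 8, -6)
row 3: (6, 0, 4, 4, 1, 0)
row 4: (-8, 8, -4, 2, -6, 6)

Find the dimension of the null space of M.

3

Row reduce to echelon form.
R2 ← R2 − (2)·R1: [0, -12, 12, 10, 14, -2]
R3 ← R3 − (3)·R1: [0, -3, 16, 22, 10, 6]
R4 ← R4 + (4)·R1: [0, 12, -20, -22, -18, -2]
R3 ← R3 − (1/4)·R2: [0, 0, 13, 39/2, 13/2, 13/2]
R4 ← R4 + R2: [0, 0, -8, -12, -4, -4]
R4 ← R4 + (8/13)·R3: [0, 0, 0, 0, 0, 0]
3 nonzero rows, so rank(M) = 3.
M has 6 columns; by rank–nullity, nullity = 6 − 3 = 3.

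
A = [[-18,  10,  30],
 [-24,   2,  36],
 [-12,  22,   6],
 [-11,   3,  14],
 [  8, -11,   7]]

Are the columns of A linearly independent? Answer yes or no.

yes

Row reduce A to echelon form.
R2 ← R2 − (4/3)·R1: [0, -34/3, -4]
R3 ← R3 − (2/3)·R1: [0, 46/3, -14]
R4 ← R4 − (11/18)·R1: [0, -28/9, -13/3]
R5 ← R5 + (4/9)·R1: [0, -59/9, 61/3]
R3 ← R3 + (23/17)·R2: [0, 0, -330/17]
R4 ← R4 − (14/51)·R2: [0, 0, -55/17]
R5 ← R5 − (59/102)·R2: [0, 0, 385/17]
R4 ← R4 − (1/6)·R3: [0, 0, 0]
R5 ← R5 + (7/6)·R3: [0, 0, 0]
3 pivots among 3 columns.
Every column is a pivot column, so the columns are linearly independent.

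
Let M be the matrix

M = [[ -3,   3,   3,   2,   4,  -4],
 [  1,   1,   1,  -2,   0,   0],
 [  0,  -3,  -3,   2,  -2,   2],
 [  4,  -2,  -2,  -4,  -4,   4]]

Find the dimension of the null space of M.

Row reduce to echelon form.
R2 ← R2 + (1/3)·R1: [0, 2, 2, -4/3, 4/3, -4/3]
R4 ← R4 + (4/3)·R1: [0, 2, 2, -4/3, 4/3, -4/3]
R3 ← R3 + (3/2)·R2: [0, 0, 0, 0, 0, 0]
R4 ← R4 − R2: [0, 0, 0, 0, 0, 0]
2 nonzero rows, so rank(M) = 2.
M has 6 columns; by rank–nullity, nullity = 6 − 2 = 4.

4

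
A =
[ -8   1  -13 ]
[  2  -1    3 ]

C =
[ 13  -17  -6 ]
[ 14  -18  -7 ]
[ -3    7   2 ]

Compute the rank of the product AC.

2

First compute AC:
[[-51,  27,  15],
 [  3,   5,   1]]
Now row reduce the product.
R2 ← R2 + (1/17)·R1: [0, 112/17, 32/17]
2 nonzero rows, so rank(AC) = 2.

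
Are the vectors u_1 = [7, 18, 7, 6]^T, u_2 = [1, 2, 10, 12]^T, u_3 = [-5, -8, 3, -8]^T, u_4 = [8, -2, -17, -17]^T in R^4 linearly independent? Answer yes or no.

Form the matrix with these vectors as rows and row reduce.
R2 ← R2 − (1/7)·R1: [0, -4/7, 9, 78/7]
R3 ← R3 + (5/7)·R1: [0, 34/7, 8, -26/7]
R4 ← R4 − (8/7)·R1: [0, -158/7, -25, -167/7]
R3 ← R3 + (17/2)·R2: [0, 0, 169/2, 91]
R4 ← R4 − (79/2)·R2: [0, 0, -761/2, -464]
R4 ← R4 + (761/169)·R3: [0, 0, 0, -705/13]
4 nonzero rows, so the 4 vectors span a space of dimension 4.
Since 4 = 4, the vectors are linearly independent.

yes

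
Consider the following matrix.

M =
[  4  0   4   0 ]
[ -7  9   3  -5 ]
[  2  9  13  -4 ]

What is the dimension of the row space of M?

3

Row reduce to echelon form.
R2 ← R2 + (7/4)·R1: [0, 9, 10, -5]
R3 ← R3 − (1/2)·R1: [0, 9, 11, -4]
R3 ← R3 − R2: [0, 0, 1, 1]
Echelon form has 3 nonzero rows, so rank(M) = 3.
The row space has dimension equal to the rank: 3.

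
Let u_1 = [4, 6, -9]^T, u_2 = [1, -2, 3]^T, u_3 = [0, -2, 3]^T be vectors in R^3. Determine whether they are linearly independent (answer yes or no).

Form the matrix with these vectors as rows and row reduce.
R2 ← R2 − (1/4)·R1: [0, -7/2, 21/4]
R3 ← R3 − (4/7)·R2: [0, 0, 0]
2 nonzero rows, so the 3 vectors span a space of dimension 2.
Since 2 < 3, the vectors are linearly dependent.

no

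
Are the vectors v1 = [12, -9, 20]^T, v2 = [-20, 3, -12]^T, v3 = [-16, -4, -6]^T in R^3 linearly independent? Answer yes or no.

yes

Form the matrix with these vectors as rows and row reduce.
R2 ← R2 + (5/3)·R1: [0, -12, 64/3]
R3 ← R3 + (4/3)·R1: [0, -16, 62/3]
R3 ← R3 − (4/3)·R2: [0, 0, -70/9]
3 nonzero rows, so the 3 vectors span a space of dimension 3.
Since 3 = 3, the vectors are linearly independent.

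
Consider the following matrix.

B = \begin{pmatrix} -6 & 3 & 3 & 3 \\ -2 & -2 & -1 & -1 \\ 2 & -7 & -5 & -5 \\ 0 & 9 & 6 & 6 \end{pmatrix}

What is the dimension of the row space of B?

Row reduce to echelon form.
R2 ← R2 − (1/3)·R1: [0, -3, -2, -2]
R3 ← R3 + (1/3)·R1: [0, -6, -4, -4]
R3 ← R3 − (2)·R2: [0, 0, 0, 0]
R4 ← R4 + (3)·R2: [0, 0, 0, 0]
Echelon form has 2 nonzero rows, so rank(B) = 2.
The row space has dimension equal to the rank: 2.

2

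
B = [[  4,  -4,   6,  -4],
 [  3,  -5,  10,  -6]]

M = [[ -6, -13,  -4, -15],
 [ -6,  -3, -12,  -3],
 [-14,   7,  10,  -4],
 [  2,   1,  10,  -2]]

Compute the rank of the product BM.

2

First compute BM:
[[-92,  -2,  52, -64],
 [-140,  40,  88, -58]]
Now row reduce the product.
R2 ← R2 − (35/23)·R1: [0, 990/23, 204/23, 906/23]
2 nonzero rows, so rank(BM) = 2.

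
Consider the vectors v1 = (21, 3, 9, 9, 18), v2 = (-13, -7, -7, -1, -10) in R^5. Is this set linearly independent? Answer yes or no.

yes

Form the matrix with these vectors as rows and row reduce.
R2 ← R2 + (13/21)·R1: [0, -36/7, -10/7, 32/7, 8/7]
2 nonzero rows, so the 2 vectors span a space of dimension 2.
Since 2 = 2, the vectors are linearly independent.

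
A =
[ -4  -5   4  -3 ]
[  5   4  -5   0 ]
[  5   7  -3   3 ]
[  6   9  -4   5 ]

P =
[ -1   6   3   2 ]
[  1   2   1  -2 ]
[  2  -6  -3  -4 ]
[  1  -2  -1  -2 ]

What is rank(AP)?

2

First compute AP:
[[  4, -52, -26,  -8],
 [-11,  68,  34,  22],
 [ -1,  56,  28,   2],
 [  0,  68,  34,   0]]
Now row reduce the product.
R2 ← R2 + (11/4)·R1: [0, -75, -75/2, 0]
R3 ← R3 + (1/4)·R1: [0, 43, 43/2, 0]
R3 ← R3 + (43/75)·R2: [0, 0, 0, 0]
R4 ← R4 + (68/75)·R2: [0, 0, 0, 0]
2 nonzero rows, so rank(AP) = 2.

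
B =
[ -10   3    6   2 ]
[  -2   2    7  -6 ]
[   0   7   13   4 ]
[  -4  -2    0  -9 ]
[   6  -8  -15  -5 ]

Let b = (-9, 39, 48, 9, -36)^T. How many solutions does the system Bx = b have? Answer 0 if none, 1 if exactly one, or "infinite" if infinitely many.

Row reduce the augmented matrix [B | b].
R2 ← R2 − (1/5)·R1: [0, 7/5, 29/5, -32/5, 204/5]
R4 ← R4 − (2/5)·R1: [0, -16/5, -12/5, -49/5, 63/5]
R5 ← R5 + (3/5)·R1: [0, -31/5, -57/5, -19/5, -207/5]
R3 ← R3 − (5)·R2: [0, 0, -16, 36, -156]
R4 ← R4 + (16/7)·R2: [0, 0, 76/7, -171/7, 741/7]
R5 ← R5 + (31/7)·R2: [0, 0, 100/7, -225/7, 975/7]
R4 ← R4 + (19/28)·R3: [0, 0, 0, 0, 0]
R5 ← R5 + (25/28)·R3: [0, 0, 0, 0, 0]
The echelon form has 3 nonzero rows, and every pivot lies in the first 4 columns, so rank(B) = rank([B|b]) = 3.
The system is consistent.
rank = 3 < 4 unknowns, so there are infinitely many solutions.

infinite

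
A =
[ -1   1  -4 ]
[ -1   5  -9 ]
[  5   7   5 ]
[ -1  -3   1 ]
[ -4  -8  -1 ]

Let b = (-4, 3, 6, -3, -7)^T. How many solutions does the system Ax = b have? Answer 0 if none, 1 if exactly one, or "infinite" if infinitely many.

0

Row reduce the augmented matrix [A | b].
R2 ← R2 − R1: [0, 4, -5, 7]
R3 ← R3 + (5)·R1: [0, 12, -15, -14]
R4 ← R4 − R1: [0, -4, 5, 1]
R5 ← R5 − (4)·R1: [0, -12, 15, 9]
R3 ← R3 − (3)·R2: [0, 0, 0, -35]
R4 ← R4 + R2: [0, 0, 0, 8]
R5 ← R5 + (3)·R2: [0, 0, 0, 30]
R4 ← R4 + (8/35)·R3: [0, 0, 0, 0]
R5 ← R5 + (6/7)·R3: [0, 0, 0, 0]
The echelon form has 3 nonzero rows; the last pivot sits in the augmented column, so rank(A) = 2 but rank([A|b]) = 3.
Since the ranks differ, the system is inconsistent.
It has no solutions.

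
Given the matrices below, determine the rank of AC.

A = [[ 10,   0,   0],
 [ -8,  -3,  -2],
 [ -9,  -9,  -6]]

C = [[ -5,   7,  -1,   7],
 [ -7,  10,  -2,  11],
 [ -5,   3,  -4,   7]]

First compute AC:
[[-50,  70, -10,  70],
 [ 71, -92,  22, -103],
 [138, -171,  51, -204]]
Now row reduce the product.
R2 ← R2 + (71/50)·R1: [0, 37/5, 39/5, -18/5]
R3 ← R3 + (69/25)·R1: [0, 111/5, 117/5, -54/5]
R3 ← R3 − (3)·R2: [0, 0, 0, 0]
2 nonzero rows, so rank(AC) = 2.

2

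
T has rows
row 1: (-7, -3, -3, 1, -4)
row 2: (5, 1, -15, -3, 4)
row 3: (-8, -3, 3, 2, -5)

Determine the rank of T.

Row reduce to echelon form.
R2 ← R2 + (5/7)·R1: [0, -8/7, -120/7, -16/7, 8/7]
R3 ← R3 − (8/7)·R1: [0, 3/7, 45/7, 6/7, -3/7]
R3 ← R3 + (3/8)·R2: [0, 0, 0, 0, 0]
Echelon form has 2 nonzero rows, so rank(T) = 2.

2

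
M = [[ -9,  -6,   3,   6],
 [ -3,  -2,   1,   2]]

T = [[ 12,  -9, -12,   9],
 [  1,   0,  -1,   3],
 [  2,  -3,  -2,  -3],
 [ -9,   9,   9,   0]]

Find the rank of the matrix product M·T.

1

First compute MT:
[[-162, 126, 162, -108],
 [-54,  42,  54, -36]]
Now row reduce the product.
R2 ← R2 − (1/3)·R1: [0, 0, 0, 0]
1 nonzero row, so rank(MT) = 1.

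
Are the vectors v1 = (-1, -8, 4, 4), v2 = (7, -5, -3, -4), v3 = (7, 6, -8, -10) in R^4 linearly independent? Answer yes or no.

yes

Form the matrix with these vectors as rows and row reduce.
R2 ← R2 + (7)·R1: [0, -61, 25, 24]
R3 ← R3 + (7)·R1: [0, -50, 20, 18]
R3 ← R3 − (50/61)·R2: [0, 0, -30/61, -102/61]
3 nonzero rows, so the 3 vectors span a space of dimension 3.
Since 3 = 3, the vectors are linearly independent.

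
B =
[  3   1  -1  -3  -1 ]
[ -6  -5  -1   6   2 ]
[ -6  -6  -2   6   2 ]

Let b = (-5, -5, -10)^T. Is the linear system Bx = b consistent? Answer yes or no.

Row reduce the augmented matrix [B | b].
R2 ← R2 + (2)·R1: [0, -3, -3, 0, 0, -15]
R3 ← R3 + (2)·R1: [0, -4, -4, 0, 0, -20]
R3 ← R3 − (4/3)·R2: [0, 0, 0, 0, 0, 0]
The echelon form has 2 nonzero rows, and every pivot lies in the first 5 columns, so rank(B) = rank([B|b]) = 2.
The system is consistent.

yes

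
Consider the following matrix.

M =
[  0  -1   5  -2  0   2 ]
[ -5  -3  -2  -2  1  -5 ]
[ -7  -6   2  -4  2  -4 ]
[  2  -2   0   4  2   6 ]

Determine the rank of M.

Row reduce to echelon form.
Swap R1 ↔ R2
R3 ← R3 − (7/5)·R1: [0, -9/5, 24/5, -6/5, 3/5, 3]
R4 ← R4 + (2/5)·R1: [0, -16/5, -4/5, 16/5, 12/5, 4]
R3 ← R3 − (9/5)·R2: [0, 0, -21/5, 12/5, 3/5, -3/5]
R4 ← R4 − (16/5)·R2: [0, 0, -84/5, 48/5, 12/5, -12/5]
R4 ← R4 − (4)·R3: [0, 0, 0, 0, 0, 0]
Echelon form has 3 nonzero rows, so rank(M) = 3.

3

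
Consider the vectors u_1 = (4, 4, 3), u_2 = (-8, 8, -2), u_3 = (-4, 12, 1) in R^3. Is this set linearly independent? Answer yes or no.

no

Form the matrix with these vectors as rows and row reduce.
R2 ← R2 + (2)·R1: [0, 16, 4]
R3 ← R3 + R1: [0, 16, 4]
R3 ← R3 − R2: [0, 0, 0]
2 nonzero rows, so the 3 vectors span a space of dimension 2.
Since 2 < 3, the vectors are linearly dependent.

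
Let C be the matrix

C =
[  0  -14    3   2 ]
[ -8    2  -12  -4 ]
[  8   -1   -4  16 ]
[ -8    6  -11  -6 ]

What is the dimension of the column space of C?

Row reduce to echelon form.
Swap R1 ↔ R2
R3 ← R3 + R1: [0, 1, -16, 12]
R4 ← R4 − R1: [0, 4, 1, -2]
R3 ← R3 + (1/14)·R2: [0, 0, -221/14, 85/7]
R4 ← R4 + (2/7)·R2: [0, 0, 13/7, -10/7]
R4 ← R4 + (2/17)·R3: [0, 0, 0, 0]
Echelon form has 3 nonzero rows, so rank(C) = 3.
The column space has dimension equal to the rank: 3.

3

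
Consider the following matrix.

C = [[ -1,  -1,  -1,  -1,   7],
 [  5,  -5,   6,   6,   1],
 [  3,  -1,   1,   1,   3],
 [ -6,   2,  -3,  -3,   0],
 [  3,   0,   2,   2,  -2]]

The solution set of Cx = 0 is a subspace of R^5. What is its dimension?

Row reduce to echelon form.
R2 ← R2 + (5)·R1: [0, -10, 1, 1, 36]
R3 ← R3 + (3)·R1: [0, -4, -2, -2, 24]
R4 ← R4 − (6)·R1: [0, 8, 3, 3, -42]
R5 ← R5 + (3)·R1: [0, -3, -1, -1, 19]
R3 ← R3 − (2/5)·R2: [0, 0, -12/5, -12/5, 48/5]
R4 ← R4 + (4/5)·R2: [0, 0, 19/5, 19/5, -66/5]
R5 ← R5 − (3/10)·R2: [0, 0, -13/10, -13/10, 41/5]
R4 ← R4 + (19/12)·R3: [0, 0, 0, 0, 2]
R5 ← R5 − (13/24)·R3: [0, 0, 0, 0, 3]
R5 ← R5 − (3/2)·R4: [0, 0, 0, 0, 0]
4 nonzero rows, so rank(C) = 4.
C has 5 columns; by rank–nullity, nullity = 5 − 4 = 1.

1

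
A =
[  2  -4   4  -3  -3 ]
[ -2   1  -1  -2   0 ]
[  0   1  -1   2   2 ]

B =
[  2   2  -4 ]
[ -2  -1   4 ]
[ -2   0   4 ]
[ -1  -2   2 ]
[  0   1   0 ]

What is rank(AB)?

2

First compute AB:
[[  7,  11, -14],
 [ -2,  -1,   4],
 [ -2,  -3,   4]]
Now row reduce the product.
R2 ← R2 + (2/7)·R1: [0, 15/7, 0]
R3 ← R3 + (2/7)·R1: [0, 1/7, 0]
R3 ← R3 − (1/15)·R2: [0, 0, 0]
2 nonzero rows, so rank(AB) = 2.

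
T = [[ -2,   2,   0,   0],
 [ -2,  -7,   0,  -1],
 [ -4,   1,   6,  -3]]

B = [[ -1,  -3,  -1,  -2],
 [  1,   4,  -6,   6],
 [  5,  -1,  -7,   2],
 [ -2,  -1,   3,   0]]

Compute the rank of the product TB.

3

First compute TB:
[[  4,  14, -10,  16],
 [ -3, -21,  41, -38],
 [ 41,  13, -53,  26]]
Now row reduce the product.
R2 ← R2 + (3/4)·R1: [0, -21/2, 67/2, -26]
R3 ← R3 − (41/4)·R1: [0, -261/2, 99/2, -138]
R3 ← R3 − (87/7)·R2: [0, 0, -2568/7, 1296/7]
3 nonzero rows, so rank(TB) = 3.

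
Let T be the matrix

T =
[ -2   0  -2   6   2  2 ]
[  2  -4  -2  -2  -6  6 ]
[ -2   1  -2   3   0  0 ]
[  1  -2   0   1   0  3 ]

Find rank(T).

Row reduce to echelon form.
R2 ← R2 + R1: [0, -4, -4, 4, -4, 8]
R3 ← R3 − R1: [0, 1, 0, -3, -2, -2]
R4 ← R4 + (1/2)·R1: [0, -2, -1, 4, 1, 4]
R3 ← R3 + (1/4)·R2: [0, 0, -1, -2, -3, 0]
R4 ← R4 − (1/2)·R2: [0, 0, 1, 2, 3, 0]
R4 ← R4 + R3: [0, 0, 0, 0, 0, 0]
Echelon form has 3 nonzero rows, so rank(T) = 3.

3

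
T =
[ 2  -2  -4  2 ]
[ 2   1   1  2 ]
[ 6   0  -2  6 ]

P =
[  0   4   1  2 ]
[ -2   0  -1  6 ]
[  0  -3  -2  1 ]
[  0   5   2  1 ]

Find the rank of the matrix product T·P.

2

First compute TP:
[[  4,  30,  16, -10],
 [ -2,  15,   3,  13],
 [  0,  60,  22,  16]]
Now row reduce the product.
R2 ← R2 + (1/2)·R1: [0, 30, 11, 8]
R3 ← R3 − (2)·R2: [0, 0, 0, 0]
2 nonzero rows, so rank(TP) = 2.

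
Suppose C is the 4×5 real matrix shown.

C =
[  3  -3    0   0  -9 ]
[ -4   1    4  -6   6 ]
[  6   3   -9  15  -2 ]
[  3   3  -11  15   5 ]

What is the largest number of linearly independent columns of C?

Row reduce to echelon form.
R2 ← R2 + (4/3)·R1: [0, -3, 4, -6, -6]
R3 ← R3 − (2)·R1: [0, 9, -9, 15, 16]
R4 ← R4 − R1: [0, 6, -11, 15, 14]
R3 ← R3 + (3)·R2: [0, 0, 3, -3, -2]
R4 ← R4 + (2)·R2: [0, 0, -3, 3, 2]
R4 ← R4 + R3: [0, 0, 0, 0, 0]
Echelon form has 3 nonzero rows, so rank(C) = 3.
The rank gives the maximum number of linearly independent columns: 3.

3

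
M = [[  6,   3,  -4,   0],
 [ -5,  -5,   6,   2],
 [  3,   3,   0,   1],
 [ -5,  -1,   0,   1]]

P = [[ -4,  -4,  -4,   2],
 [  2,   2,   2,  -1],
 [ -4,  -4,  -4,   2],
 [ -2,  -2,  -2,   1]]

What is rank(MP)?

First compute MP:
[[ -2,  -2,  -2,   1],
 [-18, -18, -18,   9],
 [ -8,  -8,  -8,   4],
 [ 16,  16,  16,  -8]]
Now row reduce the product.
R2 ← R2 − (9)·R1: [0, 0, 0, 0]
R3 ← R3 − (4)·R1: [0, 0, 0, 0]
R4 ← R4 + (8)·R1: [0, 0, 0, 0]
1 nonzero row, so rank(MP) = 1.

1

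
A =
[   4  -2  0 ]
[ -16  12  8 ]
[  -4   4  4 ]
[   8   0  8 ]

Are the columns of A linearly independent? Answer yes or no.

no

Row reduce A to echelon form.
R2 ← R2 + (4)·R1: [0, 4, 8]
R3 ← R3 + R1: [0, 2, 4]
R4 ← R4 − (2)·R1: [0, 4, 8]
R3 ← R3 − (1/2)·R2: [0, 0, 0]
R4 ← R4 − R2: [0, 0, 0]
2 pivots among 3 columns.
Only 2 < 3 pivot columns, so the columns are linearly dependent.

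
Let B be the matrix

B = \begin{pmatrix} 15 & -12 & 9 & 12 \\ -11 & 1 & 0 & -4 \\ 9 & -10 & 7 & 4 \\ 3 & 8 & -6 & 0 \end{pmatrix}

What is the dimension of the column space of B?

Row reduce to echelon form.
R2 ← R2 + (11/15)·R1: [0, -39/5, 33/5, 24/5]
R3 ← R3 − (3/5)·R1: [0, -14/5, 8/5, -16/5]
R4 ← R4 − (1/5)·R1: [0, 52/5, -39/5, -12/5]
R3 ← R3 − (14/39)·R2: [0, 0, -10/13, -64/13]
R4 ← R4 + (4/3)·R2: [0, 0, 1, 4]
R4 ← R4 + (13/10)·R3: [0, 0, 0, -12/5]
Echelon form has 4 nonzero rows, so rank(B) = 4.
The column space has dimension equal to the rank: 4.

4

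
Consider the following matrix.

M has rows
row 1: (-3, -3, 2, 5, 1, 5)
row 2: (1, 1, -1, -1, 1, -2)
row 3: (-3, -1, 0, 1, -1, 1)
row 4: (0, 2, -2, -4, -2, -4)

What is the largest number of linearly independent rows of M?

Row reduce to echelon form.
R2 ← R2 + (1/3)·R1: [0, 0, -1/3, 2/3, 4/3, -1/3]
R3 ← R3 − R1: [0, 2, -2, -4, -2, -4]
Swap R2 ↔ R3
R4 ← R4 − R2: [0, 0, 0, 0, 0, 0]
Echelon form has 3 nonzero rows, so rank(M) = 3.
The rank gives the maximum number of linearly independent rows: 3.

3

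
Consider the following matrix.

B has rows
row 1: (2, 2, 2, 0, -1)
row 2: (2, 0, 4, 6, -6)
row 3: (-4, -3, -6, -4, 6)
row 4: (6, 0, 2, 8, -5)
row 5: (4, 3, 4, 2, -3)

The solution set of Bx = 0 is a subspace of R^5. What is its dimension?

1

Row reduce to echelon form.
R2 ← R2 − R1: [0, -2, 2, 6, -5]
R3 ← R3 + (2)·R1: [0, 1, -2, -4, 4]
R4 ← R4 − (3)·R1: [0, -6, -4, 8, -2]
R5 ← R5 − (2)·R1: [0, -1, 0, 2, -1]
R3 ← R3 + (1/2)·R2: [0, 0, -1, -1, 3/2]
R4 ← R4 − (3)·R2: [0, 0, -10, -10, 13]
R5 ← R5 − (1/2)·R2: [0, 0, -1, -1, 3/2]
R4 ← R4 − (10)·R3: [0, 0, 0, 0, -2]
R5 ← R5 − R3: [0, 0, 0, 0, 0]
4 nonzero rows, so rank(B) = 4.
B has 5 columns; by rank–nullity, nullity = 5 − 4 = 1.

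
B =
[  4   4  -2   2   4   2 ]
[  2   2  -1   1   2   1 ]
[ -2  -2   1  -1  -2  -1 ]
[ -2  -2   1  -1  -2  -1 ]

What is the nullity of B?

Row reduce to echelon form.
R2 ← R2 − (1/2)·R1: [0, 0, 0, 0, 0, 0]
R3 ← R3 + (1/2)·R1: [0, 0, 0, 0, 0, 0]
R4 ← R4 + (1/2)·R1: [0, 0, 0, 0, 0, 0]
1 nonzero row, so rank(B) = 1.
B has 6 columns; by rank–nullity, nullity = 6 − 1 = 5.

5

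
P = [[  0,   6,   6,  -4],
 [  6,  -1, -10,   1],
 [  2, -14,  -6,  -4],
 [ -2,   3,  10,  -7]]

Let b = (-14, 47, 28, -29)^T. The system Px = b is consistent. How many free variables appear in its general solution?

Row reduce the augmented matrix [P | b].
Swap R1 ↔ R2
R3 ← R3 − (1/3)·R1: [0, -41/3, -8/3, -13/3, 37/3]
R4 ← R4 + (1/3)·R1: [0, 8/3, 20/3, -20/3, -40/3]
R3 ← R3 + (41/18)·R2: [0, 0, 11, -121/9, -176/9]
R4 ← R4 − (4/9)·R2: [0, 0, 4, -44/9, -64/9]
R4 ← R4 − (4/11)·R3: [0, 0, 0, 0, 0]
The echelon form has 3 nonzero rows, and every pivot lies in the first 4 columns, so rank(P) = rank([P|b]) = 3.
The system is consistent.
Free variables = (unknowns) − (rank) = 4 − 3 = 1.

1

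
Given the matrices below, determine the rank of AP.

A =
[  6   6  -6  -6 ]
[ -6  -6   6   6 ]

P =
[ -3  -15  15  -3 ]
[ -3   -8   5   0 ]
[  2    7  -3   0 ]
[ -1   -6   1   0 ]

First compute AP:
[[-42, -144, 132, -18],
 [ 42, 144, -132,  18]]
Now row reduce the product.
R2 ← R2 + R1: [0, 0, 0, 0]
1 nonzero row, so rank(AP) = 1.

1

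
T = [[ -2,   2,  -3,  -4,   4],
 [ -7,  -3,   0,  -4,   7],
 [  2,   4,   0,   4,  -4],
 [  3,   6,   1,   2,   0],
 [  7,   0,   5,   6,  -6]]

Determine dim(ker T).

Row reduce to echelon form.
R2 ← R2 − (7/2)·R1: [0, -10, 21/2, 10, -7]
R3 ← R3 + R1: [0, 6, -3, 0, 0]
R4 ← R4 + (3/2)·R1: [0, 9, -7/2, -4, 6]
R5 ← R5 + (7/2)·R1: [0, 7, -11/2, -8, 8]
R3 ← R3 + (3/5)·R2: [0, 0, 33/10, 6, -21/5]
R4 ← R4 + (9/10)·R2: [0, 0, 119/20, 5, -3/10]
R5 ← R5 + (7/10)·R2: [0, 0, 37/20, -1, 31/10]
R4 ← R4 − (119/66)·R3: [0, 0, 0, -64/11, 80/11]
R5 ← R5 − (37/66)·R3: [0, 0, 0, -48/11, 60/11]
R5 ← R5 − (3/4)·R4: [0, 0, 0, 0, 0]
4 nonzero rows, so rank(T) = 4.
T has 5 columns; by rank–nullity, nullity = 5 − 4 = 1.

1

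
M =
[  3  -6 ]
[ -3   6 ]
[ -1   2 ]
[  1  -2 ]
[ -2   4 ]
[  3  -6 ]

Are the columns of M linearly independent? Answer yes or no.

no

Row reduce M to echelon form.
R2 ← R2 + R1: [0, 0]
R3 ← R3 + (1/3)·R1: [0, 0]
R4 ← R4 − (1/3)·R1: [0, 0]
R5 ← R5 + (2/3)·R1: [0, 0]
R6 ← R6 − R1: [0, 0]
1 pivot among 2 columns.
Only 1 < 2 pivot columns, so the columns are linearly dependent.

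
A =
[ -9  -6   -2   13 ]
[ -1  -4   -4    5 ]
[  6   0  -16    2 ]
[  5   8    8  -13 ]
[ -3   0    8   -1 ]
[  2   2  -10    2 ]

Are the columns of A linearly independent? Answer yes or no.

no

Row reduce A to echelon form.
R2 ← R2 − (1/9)·R1: [0, -10/3, -34/9, 32/9]
R3 ← R3 + (2/3)·R1: [0, -4, -52/3, 32/3]
R4 ← R4 + (5/9)·R1: [0, 14/3, 62/9, -52/9]
R5 ← R5 − (1/3)·R1: [0, 2, 26/3, -16/3]
R6 ← R6 + (2/9)·R1: [0, 2/3, -94/9, 44/9]
R3 ← R3 − (6/5)·R2: [0, 0, -64/5, 32/5]
R4 ← R4 + (7/5)·R2: [0, 0, 8/5, -4/5]
R5 ← R5 + (3/5)·R2: [0, 0, 32/5, -16/5]
R6 ← R6 + (1/5)·R2: [0, 0, -56/5, 28/5]
R4 ← R4 + (1/8)·R3: [0, 0, 0, 0]
R5 ← R5 + (1/2)·R3: [0, 0, 0, 0]
R6 ← R6 − (7/8)·R3: [0, 0, 0, 0]
3 pivots among 4 columns.
Only 3 < 4 pivot columns, so the columns are linearly dependent.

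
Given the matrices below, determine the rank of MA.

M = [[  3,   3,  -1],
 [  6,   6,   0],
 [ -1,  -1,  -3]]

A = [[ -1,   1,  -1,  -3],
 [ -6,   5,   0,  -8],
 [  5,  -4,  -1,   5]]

2

First compute MA:
[[-26,  22,  -2, -38],
 [-42,  36,  -6, -66],
 [ -8,   6,   4,  -4]]
Now row reduce the product.
R2 ← R2 − (21/13)·R1: [0, 6/13, -36/13, -60/13]
R3 ← R3 − (4/13)·R1: [0, -10/13, 60/13, 100/13]
R3 ← R3 + (5/3)·R2: [0, 0, 0, 0]
2 nonzero rows, so rank(MA) = 2.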